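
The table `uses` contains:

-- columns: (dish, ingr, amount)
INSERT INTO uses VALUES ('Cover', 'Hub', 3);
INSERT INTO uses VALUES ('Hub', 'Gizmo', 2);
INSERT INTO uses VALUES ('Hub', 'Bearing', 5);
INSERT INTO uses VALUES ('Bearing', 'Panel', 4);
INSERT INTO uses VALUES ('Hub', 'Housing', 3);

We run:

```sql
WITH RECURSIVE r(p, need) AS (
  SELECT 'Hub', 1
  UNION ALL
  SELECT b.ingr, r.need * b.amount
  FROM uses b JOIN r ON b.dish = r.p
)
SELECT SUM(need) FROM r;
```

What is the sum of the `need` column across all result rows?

31

Base: (Hub, need=1).
Iteration 1: components of {Hub} -> Bearing = 1*5 = 5, Gizmo = 1*2 = 2, Housing = 1*3 = 3.
Iteration 2: components of {Bearing,Gizmo,Housing} -> Panel = 5*4 = 20.
Iteration 3: no further components; recursion stops.
SUM(need) = 1 + 2 + 5 + 3 + 20 = 31.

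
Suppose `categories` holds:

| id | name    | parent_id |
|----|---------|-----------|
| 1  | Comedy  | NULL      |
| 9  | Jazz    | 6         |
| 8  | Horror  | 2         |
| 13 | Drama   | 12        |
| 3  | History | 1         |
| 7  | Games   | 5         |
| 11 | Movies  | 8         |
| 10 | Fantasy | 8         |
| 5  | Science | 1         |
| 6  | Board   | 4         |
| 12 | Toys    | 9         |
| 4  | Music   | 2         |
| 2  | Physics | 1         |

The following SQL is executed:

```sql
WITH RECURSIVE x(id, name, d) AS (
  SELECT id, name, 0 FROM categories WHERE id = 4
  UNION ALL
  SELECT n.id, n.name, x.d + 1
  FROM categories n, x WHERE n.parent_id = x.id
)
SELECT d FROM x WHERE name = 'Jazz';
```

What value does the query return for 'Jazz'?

Base: id=4 (Music) at d 0.
Iteration 1: rows with parent_id in {4} -> Board (id 6, d 1).
Iteration 2: rows with parent_id in {6} -> Jazz (id 9, d 2).
Iteration 3: rows with parent_id in {9} -> Toys (id 12, d 3).
Iteration 4: rows with parent_id in {12} -> Drama (id 13, d 4).
Iteration 5: no rows with parent_id in {13}; recursion stops.

2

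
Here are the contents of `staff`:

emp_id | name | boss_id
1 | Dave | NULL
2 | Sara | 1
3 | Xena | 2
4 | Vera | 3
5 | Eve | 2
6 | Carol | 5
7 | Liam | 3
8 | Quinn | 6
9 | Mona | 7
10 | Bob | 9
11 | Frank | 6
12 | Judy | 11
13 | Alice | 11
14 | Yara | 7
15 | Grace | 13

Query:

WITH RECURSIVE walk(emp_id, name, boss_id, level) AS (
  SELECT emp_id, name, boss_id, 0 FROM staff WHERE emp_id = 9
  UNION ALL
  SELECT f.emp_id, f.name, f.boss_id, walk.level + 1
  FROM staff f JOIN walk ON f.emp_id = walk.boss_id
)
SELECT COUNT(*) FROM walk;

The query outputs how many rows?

Base: emp_id=9 (Mona), boss_id=7, level 0.
Iteration 1: join on emp_id=7 -> Liam (id 7, boss_id=3, level 1).
Iteration 2: join on emp_id=3 -> Xena (id 3, boss_id=2, level 2).
Iteration 3: join on emp_id=2 -> Sara (id 2, boss_id=1, level 3).
Iteration 4: join on emp_id=1 -> Dave (id 1, boss_id=NULL, level 4).
Iteration 5: boss_id is NULL; no match; recursion stops.
Total rows emitted: 5.

5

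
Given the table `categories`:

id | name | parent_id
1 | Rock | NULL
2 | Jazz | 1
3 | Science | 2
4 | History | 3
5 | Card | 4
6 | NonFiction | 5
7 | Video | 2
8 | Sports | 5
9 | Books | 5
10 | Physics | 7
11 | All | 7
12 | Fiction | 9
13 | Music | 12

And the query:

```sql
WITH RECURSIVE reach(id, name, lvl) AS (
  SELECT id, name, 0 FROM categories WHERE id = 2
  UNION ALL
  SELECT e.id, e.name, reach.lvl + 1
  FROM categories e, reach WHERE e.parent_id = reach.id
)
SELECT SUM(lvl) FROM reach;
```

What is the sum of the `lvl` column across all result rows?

34

Base: id=2 (Jazz) at lvl 0.
Iteration 1: rows with parent_id in {2} -> Science (id 3, lvl 1), Video (id 7, lvl 1).
Iteration 2: rows with parent_id in {3,7} -> History (id 4, lvl 2), Physics (id 10, lvl 2), All (id 11, lvl 2).
Iteration 3: rows with parent_id in {4,10,11} -> Card (id 5, lvl 3).
Iteration 4: rows with parent_id in {5} -> NonFiction (id 6, lvl 4), Sports (id 8, lvl 4), Books (id 9, lvl 4).
Iteration 5: rows with parent_id in {6,8,9} -> Fiction (id 12, lvl 5).
Iteration 6: rows with parent_id in {12} -> Music (id 13, lvl 6).
Iteration 7: no rows with parent_id in {13}; recursion stops.
SUM(lvl) = 0 + 1 + 1 + 2 + 2 + 2 + 3 + 4 + 4 + 4 + 5 + 6 = 34.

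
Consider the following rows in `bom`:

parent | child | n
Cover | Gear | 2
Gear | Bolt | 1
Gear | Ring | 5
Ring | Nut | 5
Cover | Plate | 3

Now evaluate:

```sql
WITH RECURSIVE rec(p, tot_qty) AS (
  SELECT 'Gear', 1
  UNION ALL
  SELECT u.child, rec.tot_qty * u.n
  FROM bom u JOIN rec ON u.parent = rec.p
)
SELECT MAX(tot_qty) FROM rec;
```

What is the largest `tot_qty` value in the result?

Base: (Gear, tot_qty=1).
Iteration 1: components of {Gear} -> Bolt = 1*1 = 1, Ring = 1*5 = 5.
Iteration 2: components of {Bolt,Ring} -> Nut = 5*5 = 25.
Iteration 3: no further components; recursion stops.
tot_qty values: 1, 1, 5, 25; the maximum is 25.

25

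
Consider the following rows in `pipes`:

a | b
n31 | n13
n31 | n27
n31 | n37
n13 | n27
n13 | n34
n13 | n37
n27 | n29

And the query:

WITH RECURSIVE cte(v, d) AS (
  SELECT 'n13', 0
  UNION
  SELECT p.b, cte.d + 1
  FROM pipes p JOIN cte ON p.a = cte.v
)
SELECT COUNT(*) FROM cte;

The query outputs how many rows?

Base: (n13, d=0).
Iteration 1: edges from {n13} -> (n27, d=1), (n34, d=1), (n37, d=1).
Iteration 2: edges from {n27,n34,n37} -> (n29, d=2).
Iteration 3: no outgoing edges from {n29}; recursion stops.
Total rows emitted: 5.

5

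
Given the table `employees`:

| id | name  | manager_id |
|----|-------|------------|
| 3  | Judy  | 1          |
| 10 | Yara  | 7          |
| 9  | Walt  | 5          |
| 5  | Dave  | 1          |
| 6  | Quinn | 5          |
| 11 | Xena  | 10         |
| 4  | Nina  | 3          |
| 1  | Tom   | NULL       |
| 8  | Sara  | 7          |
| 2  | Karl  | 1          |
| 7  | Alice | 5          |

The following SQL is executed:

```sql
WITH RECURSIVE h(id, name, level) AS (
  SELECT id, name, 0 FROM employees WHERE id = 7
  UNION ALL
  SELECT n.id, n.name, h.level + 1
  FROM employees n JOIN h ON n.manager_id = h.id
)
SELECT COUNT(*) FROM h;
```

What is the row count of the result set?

Base: id=7 (Alice) at level 0.
Iteration 1: rows with manager_id in {7} -> Sara (id 8, level 1), Yara (id 10, level 1).
Iteration 2: rows with manager_id in {8,10} -> Xena (id 11, level 2).
Iteration 3: no rows with manager_id in {11}; recursion stops.
Total rows emitted: 4.

4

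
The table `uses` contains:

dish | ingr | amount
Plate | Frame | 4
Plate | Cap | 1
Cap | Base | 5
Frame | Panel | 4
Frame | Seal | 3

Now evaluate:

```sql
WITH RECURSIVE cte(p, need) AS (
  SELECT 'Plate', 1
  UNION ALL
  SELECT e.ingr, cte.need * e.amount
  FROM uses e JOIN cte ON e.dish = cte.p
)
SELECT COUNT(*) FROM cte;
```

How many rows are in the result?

6

Base: (Plate, need=1).
Iteration 1: components of {Plate} -> Cap = 1*1 = 1, Frame = 1*4 = 4.
Iteration 2: components of {Cap,Frame} -> Base = 1*5 = 5, Panel = 4*4 = 16, Seal = 4*3 = 12.
Iteration 3: no further components; recursion stops.
Total rows emitted: 6.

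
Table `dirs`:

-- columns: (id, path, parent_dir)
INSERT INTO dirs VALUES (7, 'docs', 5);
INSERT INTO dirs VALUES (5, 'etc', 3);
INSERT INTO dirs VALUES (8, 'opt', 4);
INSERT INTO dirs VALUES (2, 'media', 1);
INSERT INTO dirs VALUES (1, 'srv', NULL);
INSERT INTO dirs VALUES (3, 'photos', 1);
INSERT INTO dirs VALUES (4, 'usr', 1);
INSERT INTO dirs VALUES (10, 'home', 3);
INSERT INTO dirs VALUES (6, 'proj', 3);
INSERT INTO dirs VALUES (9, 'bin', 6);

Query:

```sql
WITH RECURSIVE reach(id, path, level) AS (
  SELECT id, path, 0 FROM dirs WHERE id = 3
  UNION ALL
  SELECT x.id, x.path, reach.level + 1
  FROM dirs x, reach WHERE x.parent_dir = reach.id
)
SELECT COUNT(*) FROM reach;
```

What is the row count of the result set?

Base: id=3 (photos) at level 0.
Iteration 1: rows with parent_dir in {3} -> etc (id 5, level 1), proj (id 6, level 1), home (id 10, level 1).
Iteration 2: rows with parent_dir in {5,6,10} -> docs (id 7, level 2), bin (id 9, level 2).
Iteration 3: no rows with parent_dir in {7,9}; recursion stops.
Total rows emitted: 6.

6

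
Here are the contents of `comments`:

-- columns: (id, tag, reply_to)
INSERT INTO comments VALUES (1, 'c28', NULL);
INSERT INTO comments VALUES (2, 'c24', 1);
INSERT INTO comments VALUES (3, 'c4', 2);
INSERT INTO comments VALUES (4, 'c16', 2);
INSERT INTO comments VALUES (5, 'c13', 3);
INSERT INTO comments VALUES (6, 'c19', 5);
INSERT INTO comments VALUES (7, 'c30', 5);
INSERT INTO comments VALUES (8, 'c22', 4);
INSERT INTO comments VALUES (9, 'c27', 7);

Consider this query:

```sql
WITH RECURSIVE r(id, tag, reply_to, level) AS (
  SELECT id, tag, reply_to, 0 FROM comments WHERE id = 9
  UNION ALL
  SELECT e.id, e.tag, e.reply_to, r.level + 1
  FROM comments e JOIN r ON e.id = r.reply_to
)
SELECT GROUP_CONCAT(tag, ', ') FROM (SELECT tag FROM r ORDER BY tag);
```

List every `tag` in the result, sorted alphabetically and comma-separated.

c13, c24, c27, c28, c30, c4

Base: id=9 (c27), reply_to=7, level 0.
Iteration 1: join on id=7 -> c30 (id 7, reply_to=5, level 1).
Iteration 2: join on id=5 -> c13 (id 5, reply_to=3, level 2).
Iteration 3: join on id=3 -> c4 (id 3, reply_to=2, level 3).
Iteration 4: join on id=2 -> c24 (id 2, reply_to=1, level 4).
Iteration 5: join on id=1 -> c28 (id 1, reply_to=NULL, level 5).
Iteration 6: reply_to is NULL; no match; recursion stops.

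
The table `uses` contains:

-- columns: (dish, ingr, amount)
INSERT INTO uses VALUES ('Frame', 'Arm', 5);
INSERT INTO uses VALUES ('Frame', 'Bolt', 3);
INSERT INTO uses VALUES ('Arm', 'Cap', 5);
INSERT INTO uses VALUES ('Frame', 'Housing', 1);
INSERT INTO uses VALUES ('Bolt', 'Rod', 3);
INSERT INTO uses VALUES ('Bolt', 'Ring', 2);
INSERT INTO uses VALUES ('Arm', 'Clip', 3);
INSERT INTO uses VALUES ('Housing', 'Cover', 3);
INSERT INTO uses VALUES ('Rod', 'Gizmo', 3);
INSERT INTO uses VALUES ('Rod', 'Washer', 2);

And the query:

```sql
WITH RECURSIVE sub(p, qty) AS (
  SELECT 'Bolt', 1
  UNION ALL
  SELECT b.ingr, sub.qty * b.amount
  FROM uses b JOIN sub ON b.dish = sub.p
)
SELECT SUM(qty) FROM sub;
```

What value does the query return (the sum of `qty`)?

Base: (Bolt, qty=1).
Iteration 1: components of {Bolt} -> Ring = 1*2 = 2, Rod = 1*3 = 3.
Iteration 2: components of {Ring,Rod} -> Gizmo = 3*3 = 9, Washer = 3*2 = 6.
Iteration 3: no further components; recursion stops.
SUM(qty) = 1 + 3 + 2 + 9 + 6 = 21.

21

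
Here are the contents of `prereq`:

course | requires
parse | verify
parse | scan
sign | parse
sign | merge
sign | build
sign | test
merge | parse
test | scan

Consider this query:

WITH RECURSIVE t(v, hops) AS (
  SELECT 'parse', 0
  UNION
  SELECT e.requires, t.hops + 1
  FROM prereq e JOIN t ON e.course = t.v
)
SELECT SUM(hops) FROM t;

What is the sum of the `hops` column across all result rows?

Base: (parse, hops=0).
Iteration 1: edges from {parse} -> (scan, hops=1), (verify, hops=1).
Iteration 2: no outgoing edges from {scan,verify}; recursion stops.
SUM(hops) = 0 + 1 + 1 = 2.

2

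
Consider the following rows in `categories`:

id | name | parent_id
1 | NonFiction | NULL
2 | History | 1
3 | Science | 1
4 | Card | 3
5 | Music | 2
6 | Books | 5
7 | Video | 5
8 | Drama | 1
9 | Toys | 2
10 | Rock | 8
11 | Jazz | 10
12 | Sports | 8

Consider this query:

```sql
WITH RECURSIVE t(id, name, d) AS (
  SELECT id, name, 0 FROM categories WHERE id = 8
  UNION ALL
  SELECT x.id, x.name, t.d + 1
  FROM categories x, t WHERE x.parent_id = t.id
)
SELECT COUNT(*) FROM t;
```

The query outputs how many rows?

4

Base: id=8 (Drama) at d 0.
Iteration 1: rows with parent_id in {8} -> Rock (id 10, d 1), Sports (id 12, d 1).
Iteration 2: rows with parent_id in {10,12} -> Jazz (id 11, d 2).
Iteration 3: no rows with parent_id in {11}; recursion stops.
Total rows emitted: 4.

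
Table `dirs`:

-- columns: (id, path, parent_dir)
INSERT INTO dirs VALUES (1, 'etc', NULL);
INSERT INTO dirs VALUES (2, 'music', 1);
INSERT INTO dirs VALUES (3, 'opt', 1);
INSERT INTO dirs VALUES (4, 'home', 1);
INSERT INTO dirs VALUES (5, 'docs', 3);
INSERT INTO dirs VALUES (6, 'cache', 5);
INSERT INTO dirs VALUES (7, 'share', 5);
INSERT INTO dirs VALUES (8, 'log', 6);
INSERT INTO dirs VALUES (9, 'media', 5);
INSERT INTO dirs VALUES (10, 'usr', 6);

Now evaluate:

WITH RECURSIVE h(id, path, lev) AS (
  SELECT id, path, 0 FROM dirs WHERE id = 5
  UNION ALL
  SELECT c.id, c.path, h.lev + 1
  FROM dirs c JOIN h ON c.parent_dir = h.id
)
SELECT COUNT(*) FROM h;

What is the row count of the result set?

6

Base: id=5 (docs) at lev 0.
Iteration 1: rows with parent_dir in {5} -> cache (id 6, lev 1), share (id 7, lev 1), media (id 9, lev 1).
Iteration 2: rows with parent_dir in {6,7,9} -> log (id 8, lev 2), usr (id 10, lev 2).
Iteration 3: no rows with parent_dir in {8,10}; recursion stops.
Total rows emitted: 6.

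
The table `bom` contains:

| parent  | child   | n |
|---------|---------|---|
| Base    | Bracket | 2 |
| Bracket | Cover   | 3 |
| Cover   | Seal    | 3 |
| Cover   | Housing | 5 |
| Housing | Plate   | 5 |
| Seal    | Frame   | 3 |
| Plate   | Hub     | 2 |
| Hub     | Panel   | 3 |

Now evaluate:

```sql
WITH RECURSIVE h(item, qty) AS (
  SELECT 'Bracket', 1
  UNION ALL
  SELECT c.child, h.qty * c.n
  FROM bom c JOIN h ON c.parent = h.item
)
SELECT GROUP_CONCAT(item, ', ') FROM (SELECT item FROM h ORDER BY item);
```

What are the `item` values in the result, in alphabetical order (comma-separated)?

Bracket, Cover, Frame, Housing, Hub, Panel, Plate, Seal

Base: (Bracket, qty=1).
Iteration 1: components of {Bracket} -> Cover = 1*3 = 3.
Iteration 2: components of {Cover} -> Housing = 3*5 = 15, Seal = 3*3 = 9.
Iteration 3: components of {Housing,Seal} -> Frame = 9*3 = 27, Plate = 15*5 = 75.
Iteration 4: components of {Frame,Plate} -> Hub = 75*2 = 150.
Iteration 5: components of {Hub} -> Panel = 150*3 = 450.
Iteration 6: no further components; recursion stops.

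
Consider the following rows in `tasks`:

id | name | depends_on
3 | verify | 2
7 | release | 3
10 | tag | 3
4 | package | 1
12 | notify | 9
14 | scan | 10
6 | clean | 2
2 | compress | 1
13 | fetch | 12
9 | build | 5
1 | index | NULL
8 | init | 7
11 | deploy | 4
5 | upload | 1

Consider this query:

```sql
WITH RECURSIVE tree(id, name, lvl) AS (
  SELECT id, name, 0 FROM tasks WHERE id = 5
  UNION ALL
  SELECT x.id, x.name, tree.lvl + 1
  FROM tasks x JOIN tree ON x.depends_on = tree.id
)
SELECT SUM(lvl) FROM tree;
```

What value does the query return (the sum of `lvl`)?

Base: id=5 (upload) at lvl 0.
Iteration 1: rows with depends_on in {5} -> build (id 9, lvl 1).
Iteration 2: rows with depends_on in {9} -> notify (id 12, lvl 2).
Iteration 3: rows with depends_on in {12} -> fetch (id 13, lvl 3).
Iteration 4: no rows with depends_on in {13}; recursion stops.
SUM(lvl) = 0 + 1 + 2 + 3 = 6.

6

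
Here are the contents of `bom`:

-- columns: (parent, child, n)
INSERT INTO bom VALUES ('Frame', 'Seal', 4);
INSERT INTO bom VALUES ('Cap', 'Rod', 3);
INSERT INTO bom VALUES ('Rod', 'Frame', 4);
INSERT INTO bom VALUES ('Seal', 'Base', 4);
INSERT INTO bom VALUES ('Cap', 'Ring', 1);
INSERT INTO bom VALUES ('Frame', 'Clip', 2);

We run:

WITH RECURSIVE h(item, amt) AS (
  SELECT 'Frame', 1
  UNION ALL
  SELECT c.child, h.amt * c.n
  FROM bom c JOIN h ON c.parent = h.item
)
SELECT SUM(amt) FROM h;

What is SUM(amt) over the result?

23

Base: (Frame, amt=1).
Iteration 1: components of {Frame} -> Clip = 1*2 = 2, Seal = 1*4 = 4.
Iteration 2: components of {Clip,Seal} -> Base = 4*4 = 16.
Iteration 3: no further components; recursion stops.
SUM(amt) = 1 + 4 + 2 + 16 = 23.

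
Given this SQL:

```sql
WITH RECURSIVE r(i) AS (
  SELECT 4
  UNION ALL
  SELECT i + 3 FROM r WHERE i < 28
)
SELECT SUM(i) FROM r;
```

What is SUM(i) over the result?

Base: i=4.
Iteration 1: 4 < 28 holds -> i = 4 + 3 = 7.
Iteration 2: 7 < 28 holds -> i = 7 + 3 = 10.
Iteration 3: 10 < 28 holds -> i = 10 + 3 = 13.
Iteration 4: 13 < 28 holds -> i = 13 + 3 = 16.
Iteration 5: 16 < 28 holds -> i = 16 + 3 = 19.
Iteration 6: 19 < 28 holds -> i = 19 + 3 = 22.
Iteration 7: 22 < 28 holds -> i = 22 + 3 = 25.
Iteration 8: 25 < 28 holds -> i = 25 + 3 = 28.
Iteration 9: 28 < 28 fails; recursion stops.
SUM(i) = 4 + 7 + 10 + 13 + 16 + 19 + 22 + 25 + 28 = 144.

144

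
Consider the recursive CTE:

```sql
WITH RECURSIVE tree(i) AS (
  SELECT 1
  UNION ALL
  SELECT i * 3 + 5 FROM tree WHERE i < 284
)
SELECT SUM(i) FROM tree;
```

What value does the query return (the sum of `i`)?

1259

Base: i=1.
Iteration 1: 1 < 284 holds -> i = 1 * 3 + 5 = 8.
Iteration 2: 8 < 284 holds -> i = 8 * 3 + 5 = 29.
Iteration 3: 29 < 284 holds -> i = 29 * 3 + 5 = 92.
Iteration 4: 92 < 284 holds -> i = 92 * 3 + 5 = 281.
Iteration 5: 281 < 284 holds -> i = 281 * 3 + 5 = 848.
Iteration 6: 848 < 284 fails; recursion stops.
SUM(i) = 1 + 8 + 29 + 92 + 281 + 848 = 1259.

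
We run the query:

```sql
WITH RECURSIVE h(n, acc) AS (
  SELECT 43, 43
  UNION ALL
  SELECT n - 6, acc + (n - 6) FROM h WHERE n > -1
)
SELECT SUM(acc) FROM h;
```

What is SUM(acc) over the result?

Base: n=43, acc=43.
Iteration 1: 43 > -1 holds -> n = 43 - 6 = 37, acc = 43 + 37 = 80.
Iteration 2: 37 > -1 holds -> n = 37 - 6 = 31, acc = 80 + 31 = 111.
Iteration 3: 31 > -1 holds -> n = 31 - 6 = 25, acc = 111 + 25 = 136.
Iteration 4: 25 > -1 holds -> n = 25 - 6 = 19, acc = 136 + 19 = 155.
Iteration 5: 19 > -1 holds -> n = 19 - 6 = 13, acc = 155 + 13 = 168.
Iteration 6: 13 > -1 holds -> n = 13 - 6 = 7, acc = 168 + 7 = 175.
Iteration 7: 7 > -1 holds -> n = 7 - 6 = 1, acc = 175 + 1 = 176.
Iteration 8: 1 > -1 holds -> n = 1 - 6 = -5, acc = 176 + -5 = 171.
Iteration 9: -5 > -1 fails; recursion stops.
SUM(acc) = 43 + 80 + 111 + 136 + 155 + 168 + 175 + 176 + 171 = 1215.

1215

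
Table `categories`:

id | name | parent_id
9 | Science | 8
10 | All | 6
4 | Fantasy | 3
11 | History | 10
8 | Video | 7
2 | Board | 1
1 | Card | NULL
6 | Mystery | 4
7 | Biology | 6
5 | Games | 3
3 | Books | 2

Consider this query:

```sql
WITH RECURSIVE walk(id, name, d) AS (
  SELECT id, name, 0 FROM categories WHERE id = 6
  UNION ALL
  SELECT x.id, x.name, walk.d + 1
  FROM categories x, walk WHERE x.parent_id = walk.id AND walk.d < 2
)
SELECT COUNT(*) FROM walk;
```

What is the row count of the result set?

5

Base: id=6 (Mystery) at d 0.
Iteration 1: rows with parent_id in {6} -> Biology (id 7, d 1), All (id 10, d 1).
Iteration 2: rows with parent_id in {7,10} -> Video (id 8, d 2), History (id 11, d 2).
Iteration 3: d < 2 fails for all current rows; recursion stops.
Total rows emitted: 5.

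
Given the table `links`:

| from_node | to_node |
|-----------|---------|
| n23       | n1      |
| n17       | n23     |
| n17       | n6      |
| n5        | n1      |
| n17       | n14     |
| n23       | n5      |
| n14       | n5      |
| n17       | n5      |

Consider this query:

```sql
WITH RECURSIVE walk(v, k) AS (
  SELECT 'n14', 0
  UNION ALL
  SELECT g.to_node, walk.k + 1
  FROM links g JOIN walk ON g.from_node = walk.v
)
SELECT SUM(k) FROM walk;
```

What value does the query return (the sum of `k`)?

3

Base: (n14, k=0).
Iteration 1: edges from {n14} -> (n5, k=1).
Iteration 2: edges from {n5} -> (n1, k=2).
Iteration 3: no outgoing edges from {n1}; recursion stops.
SUM(k) = 0 + 1 + 2 = 3.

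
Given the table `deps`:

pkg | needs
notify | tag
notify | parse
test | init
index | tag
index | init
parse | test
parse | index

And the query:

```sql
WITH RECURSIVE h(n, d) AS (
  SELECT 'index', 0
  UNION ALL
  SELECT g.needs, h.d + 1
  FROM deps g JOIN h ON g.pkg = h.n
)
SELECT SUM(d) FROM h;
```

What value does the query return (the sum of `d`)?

2

Base: (index, d=0).
Iteration 1: edges from {index} -> (init, d=1), (tag, d=1).
Iteration 2: no outgoing edges from {init,tag}; recursion stops.
SUM(d) = 0 + 1 + 1 = 2.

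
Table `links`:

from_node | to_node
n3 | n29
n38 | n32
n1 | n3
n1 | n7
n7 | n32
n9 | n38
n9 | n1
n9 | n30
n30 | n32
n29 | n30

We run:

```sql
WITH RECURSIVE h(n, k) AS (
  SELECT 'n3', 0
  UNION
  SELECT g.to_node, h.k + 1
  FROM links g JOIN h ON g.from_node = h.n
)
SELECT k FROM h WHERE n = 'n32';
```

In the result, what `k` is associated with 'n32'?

Base: (n3, k=0).
Iteration 1: edges from {n3} -> (n29, k=1).
Iteration 2: edges from {n29} -> (n30, k=2).
Iteration 3: edges from {n30} -> (n32, k=3).
Iteration 4: no outgoing edges from {n32}; recursion stops.

3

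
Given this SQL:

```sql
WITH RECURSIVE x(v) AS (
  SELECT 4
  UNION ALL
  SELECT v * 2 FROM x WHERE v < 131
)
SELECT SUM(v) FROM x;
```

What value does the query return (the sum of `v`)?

Base: v=4.
Iteration 1: 4 < 131 holds -> v = 4 * 2 = 8.
Iteration 2: 8 < 131 holds -> v = 8 * 2 = 16.
Iteration 3: 16 < 131 holds -> v = 16 * 2 = 32.
Iteration 4: 32 < 131 holds -> v = 32 * 2 = 64.
Iteration 5: 64 < 131 holds -> v = 64 * 2 = 128.
Iteration 6: 128 < 131 holds -> v = 128 * 2 = 256.
Iteration 7: 256 < 131 fails; recursion stops.
SUM(v) = 4 + 8 + 16 + 32 + 64 + 128 + 256 = 508.

508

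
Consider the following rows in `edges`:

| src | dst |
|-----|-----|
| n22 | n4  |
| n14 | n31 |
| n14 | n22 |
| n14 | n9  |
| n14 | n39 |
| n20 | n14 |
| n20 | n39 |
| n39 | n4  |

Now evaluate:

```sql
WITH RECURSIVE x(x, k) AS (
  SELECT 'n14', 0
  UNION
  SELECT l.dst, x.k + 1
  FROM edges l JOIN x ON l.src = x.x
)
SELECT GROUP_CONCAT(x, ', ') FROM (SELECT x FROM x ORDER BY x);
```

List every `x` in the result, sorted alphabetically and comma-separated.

Base: (n14, k=0).
Iteration 1: edges from {n14} -> (n22, k=1), (n31, k=1), (n39, k=1), (n9, k=1).
Iteration 2: edges from {n22,n31,n39,n9} -> (n4, k=2). [UNION drops 1 duplicate row(s)]
Iteration 3: no outgoing edges from {n4}; recursion stops.

n14, n22, n31, n39, n4, n9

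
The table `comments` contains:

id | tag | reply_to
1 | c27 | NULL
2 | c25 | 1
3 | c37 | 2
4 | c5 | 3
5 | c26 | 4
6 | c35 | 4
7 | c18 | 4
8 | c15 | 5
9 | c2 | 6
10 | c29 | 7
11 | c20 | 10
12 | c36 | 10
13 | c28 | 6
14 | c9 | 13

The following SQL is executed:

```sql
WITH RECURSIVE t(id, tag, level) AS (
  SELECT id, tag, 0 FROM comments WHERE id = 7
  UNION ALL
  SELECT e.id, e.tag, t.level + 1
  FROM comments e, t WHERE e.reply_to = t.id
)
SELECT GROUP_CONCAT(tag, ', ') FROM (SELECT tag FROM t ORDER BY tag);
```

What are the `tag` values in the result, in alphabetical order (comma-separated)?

c18, c20, c29, c36

Base: id=7 (c18) at level 0.
Iteration 1: rows with reply_to in {7} -> c29 (id 10, level 1).
Iteration 2: rows with reply_to in {10} -> c20 (id 11, level 2), c36 (id 12, level 2).
Iteration 3: no rows with reply_to in {11,12}; recursion stops.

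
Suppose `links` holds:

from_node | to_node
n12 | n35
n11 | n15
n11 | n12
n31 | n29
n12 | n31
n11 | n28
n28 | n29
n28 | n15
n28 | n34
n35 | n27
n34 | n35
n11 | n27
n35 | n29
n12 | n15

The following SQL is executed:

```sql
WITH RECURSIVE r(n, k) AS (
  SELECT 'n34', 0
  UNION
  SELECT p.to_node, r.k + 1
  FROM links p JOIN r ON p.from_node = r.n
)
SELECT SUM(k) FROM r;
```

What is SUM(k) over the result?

Base: (n34, k=0).
Iteration 1: edges from {n34} -> (n35, k=1).
Iteration 2: edges from {n35} -> (n27, k=2), (n29, k=2).
Iteration 3: no outgoing edges from {n27,n29}; recursion stops.
SUM(k) = 0 + 1 + 2 + 2 = 5.

5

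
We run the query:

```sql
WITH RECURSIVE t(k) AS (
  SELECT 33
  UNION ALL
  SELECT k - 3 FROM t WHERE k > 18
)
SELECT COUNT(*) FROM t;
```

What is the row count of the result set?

6

Base: k=33.
Iteration 1: 33 > 18 holds -> k = 33 - 3 = 30.
Iteration 2: 30 > 18 holds -> k = 30 - 3 = 27.
Iteration 3: 27 > 18 holds -> k = 27 - 3 = 24.
Iteration 4: 24 > 18 holds -> k = 24 - 3 = 21.
Iteration 5: 21 > 18 holds -> k = 21 - 3 = 18.
Iteration 6: 18 > 18 fails; recursion stops.
Total rows emitted: 6.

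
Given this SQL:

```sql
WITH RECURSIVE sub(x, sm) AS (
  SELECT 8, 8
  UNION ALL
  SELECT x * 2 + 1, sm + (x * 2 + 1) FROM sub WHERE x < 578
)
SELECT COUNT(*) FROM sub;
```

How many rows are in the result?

8

Base: x=8, sm=8.
Iteration 1: 8 < 578 holds -> x = 8 * 2 + 1 = 17, sm = 8 + 17 = 25.
Iteration 2: 17 < 578 holds -> x = 17 * 2 + 1 = 35, sm = 25 + 35 = 60.
Iteration 3: 35 < 578 holds -> x = 35 * 2 + 1 = 71, sm = 60 + 71 = 131.
Iteration 4: 71 < 578 holds -> x = 71 * 2 + 1 = 143, sm = 131 + 143 = 274.
Iteration 5: 143 < 578 holds -> x = 143 * 2 + 1 = 287, sm = 274 + 287 = 561.
Iteration 6: 287 < 578 holds -> x = 287 * 2 + 1 = 575, sm = 561 + 575 = 1136.
Iteration 7: 575 < 578 holds -> x = 575 * 2 + 1 = 1151, sm = 1136 + 1151 = 2287.
Iteration 8: 1151 < 578 fails; recursion stops.
Total rows emitted: 8.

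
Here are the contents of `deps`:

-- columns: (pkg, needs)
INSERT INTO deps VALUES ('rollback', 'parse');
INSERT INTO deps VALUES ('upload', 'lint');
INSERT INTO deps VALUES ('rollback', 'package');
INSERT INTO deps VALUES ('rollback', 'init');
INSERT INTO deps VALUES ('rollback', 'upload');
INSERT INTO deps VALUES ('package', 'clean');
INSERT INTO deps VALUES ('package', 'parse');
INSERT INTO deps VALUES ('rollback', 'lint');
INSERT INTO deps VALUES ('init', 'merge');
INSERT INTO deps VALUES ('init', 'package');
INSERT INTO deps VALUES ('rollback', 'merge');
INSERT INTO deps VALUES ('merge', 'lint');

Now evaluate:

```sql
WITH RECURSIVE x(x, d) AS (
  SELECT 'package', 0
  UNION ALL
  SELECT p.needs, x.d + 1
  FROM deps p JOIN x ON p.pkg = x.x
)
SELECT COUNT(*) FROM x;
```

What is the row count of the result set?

3

Base: (package, d=0).
Iteration 1: edges from {package} -> (clean, d=1), (parse, d=1).
Iteration 2: no outgoing edges from {clean,parse}; recursion stops.
Total rows emitted: 3.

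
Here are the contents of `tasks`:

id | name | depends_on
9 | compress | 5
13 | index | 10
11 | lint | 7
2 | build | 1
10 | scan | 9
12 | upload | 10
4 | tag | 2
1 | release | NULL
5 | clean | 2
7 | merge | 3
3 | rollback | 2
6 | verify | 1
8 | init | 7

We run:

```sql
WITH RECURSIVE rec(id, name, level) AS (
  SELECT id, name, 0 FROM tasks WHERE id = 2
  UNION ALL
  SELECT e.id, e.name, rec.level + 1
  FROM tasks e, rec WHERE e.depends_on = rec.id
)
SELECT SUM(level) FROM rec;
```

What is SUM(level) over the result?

24

Base: id=2 (build) at level 0.
Iteration 1: rows with depends_on in {2} -> rollback (id 3, level 1), tag (id 4, level 1), clean (id 5, level 1).
Iteration 2: rows with depends_on in {3,4,5} -> merge (id 7, level 2), compress (id 9, level 2).
Iteration 3: rows with depends_on in {7,9} -> init (id 8, level 3), scan (id 10, level 3), lint (id 11, level 3).
Iteration 4: rows with depends_on in {8,10,11} -> upload (id 12, level 4), index (id 13, level 4).
Iteration 5: no rows with depends_on in {12,13}; recursion stops.
SUM(level) = 0 + 1 + 1 + 1 + 2 + 2 + 3 + 3 + 3 + 4 + 4 = 24.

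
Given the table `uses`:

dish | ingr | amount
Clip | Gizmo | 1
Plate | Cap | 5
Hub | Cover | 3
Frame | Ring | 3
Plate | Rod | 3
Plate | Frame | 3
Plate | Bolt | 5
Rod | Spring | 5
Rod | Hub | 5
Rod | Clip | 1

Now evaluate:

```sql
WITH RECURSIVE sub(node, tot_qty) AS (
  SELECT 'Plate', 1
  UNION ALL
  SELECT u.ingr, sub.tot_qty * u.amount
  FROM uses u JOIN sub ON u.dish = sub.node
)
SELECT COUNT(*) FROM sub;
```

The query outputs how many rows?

11

Base: (Plate, tot_qty=1).
Iteration 1: components of {Plate} -> Bolt = 1*5 = 5, Cap = 1*5 = 5, Frame = 1*3 = 3, Rod = 1*3 = 3.
Iteration 2: components of {Bolt,Cap,Frame,Rod} -> Clip = 3*1 = 3, Hub = 3*5 = 15, Ring = 3*3 = 9, Spring = 3*5 = 15.
Iteration 3: components of {Clip,Hub,Ring,Spring} -> Cover = 15*3 = 45, Gizmo = 3*1 = 3.
Iteration 4: no further components; recursion stops.
Total rows emitted: 11.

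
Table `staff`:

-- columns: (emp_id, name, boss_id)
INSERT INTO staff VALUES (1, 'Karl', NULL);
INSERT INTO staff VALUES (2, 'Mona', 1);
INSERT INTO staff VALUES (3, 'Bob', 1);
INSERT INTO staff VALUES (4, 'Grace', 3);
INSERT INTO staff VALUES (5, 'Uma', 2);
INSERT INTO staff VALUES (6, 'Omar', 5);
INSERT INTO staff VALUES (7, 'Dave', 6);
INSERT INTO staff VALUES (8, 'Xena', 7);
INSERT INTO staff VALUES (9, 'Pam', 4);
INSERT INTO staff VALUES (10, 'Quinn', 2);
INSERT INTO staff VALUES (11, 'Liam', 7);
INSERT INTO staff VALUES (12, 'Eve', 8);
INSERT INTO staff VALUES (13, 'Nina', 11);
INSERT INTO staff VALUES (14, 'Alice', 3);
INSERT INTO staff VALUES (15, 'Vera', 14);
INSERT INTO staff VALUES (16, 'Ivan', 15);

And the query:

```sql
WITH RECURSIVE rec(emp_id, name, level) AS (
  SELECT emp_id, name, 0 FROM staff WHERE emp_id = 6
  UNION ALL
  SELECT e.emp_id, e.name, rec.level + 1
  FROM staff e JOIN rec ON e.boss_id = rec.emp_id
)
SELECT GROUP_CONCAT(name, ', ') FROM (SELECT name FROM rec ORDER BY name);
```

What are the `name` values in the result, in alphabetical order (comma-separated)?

Dave, Eve, Liam, Nina, Omar, Xena

Base: emp_id=6 (Omar) at level 0.
Iteration 1: rows with boss_id in {6} -> Dave (id 7, level 1).
Iteration 2: rows with boss_id in {7} -> Xena (id 8, level 2), Liam (id 11, level 2).
Iteration 3: rows with boss_id in {8,11} -> Eve (id 12, level 3), Nina (id 13, level 3).
Iteration 4: no rows with boss_id in {12,13}; recursion stops.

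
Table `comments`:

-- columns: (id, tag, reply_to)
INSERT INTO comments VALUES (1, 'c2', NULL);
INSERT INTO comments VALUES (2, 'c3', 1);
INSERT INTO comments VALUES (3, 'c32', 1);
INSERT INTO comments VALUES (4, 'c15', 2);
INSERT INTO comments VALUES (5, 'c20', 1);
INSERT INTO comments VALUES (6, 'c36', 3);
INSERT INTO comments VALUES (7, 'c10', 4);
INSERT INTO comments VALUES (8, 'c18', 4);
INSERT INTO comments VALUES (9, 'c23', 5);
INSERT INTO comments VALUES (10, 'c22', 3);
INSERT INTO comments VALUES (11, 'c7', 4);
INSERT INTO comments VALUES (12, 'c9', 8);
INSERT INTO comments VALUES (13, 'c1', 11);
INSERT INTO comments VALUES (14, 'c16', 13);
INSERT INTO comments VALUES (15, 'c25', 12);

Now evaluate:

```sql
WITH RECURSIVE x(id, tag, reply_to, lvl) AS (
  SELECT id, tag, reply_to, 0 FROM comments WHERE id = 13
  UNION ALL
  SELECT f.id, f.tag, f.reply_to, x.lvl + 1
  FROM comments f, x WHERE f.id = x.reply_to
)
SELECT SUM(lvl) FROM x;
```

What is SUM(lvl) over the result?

Base: id=13 (c1), reply_to=11, lvl 0.
Iteration 1: join on id=11 -> c7 (id 11, reply_to=4, lvl 1).
Iteration 2: join on id=4 -> c15 (id 4, reply_to=2, lvl 2).
Iteration 3: join on id=2 -> c3 (id 2, reply_to=1, lvl 3).
Iteration 4: join on id=1 -> c2 (id 1, reply_to=NULL, lvl 4).
Iteration 5: reply_to is NULL; no match; recursion stops.
SUM(lvl) = 0 + 1 + 2 + 3 + 4 = 10.

10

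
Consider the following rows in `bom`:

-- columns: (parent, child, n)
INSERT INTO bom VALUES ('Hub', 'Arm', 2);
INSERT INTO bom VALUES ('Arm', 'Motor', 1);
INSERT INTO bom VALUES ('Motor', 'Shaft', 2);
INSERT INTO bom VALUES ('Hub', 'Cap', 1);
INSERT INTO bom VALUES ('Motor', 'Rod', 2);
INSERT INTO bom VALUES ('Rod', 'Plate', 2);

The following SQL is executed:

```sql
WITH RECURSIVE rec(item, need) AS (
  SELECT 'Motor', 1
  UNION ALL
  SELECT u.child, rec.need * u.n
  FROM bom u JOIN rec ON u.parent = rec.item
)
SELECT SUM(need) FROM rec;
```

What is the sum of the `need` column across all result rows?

Base: (Motor, need=1).
Iteration 1: components of {Motor} -> Rod = 1*2 = 2, Shaft = 1*2 = 2.
Iteration 2: components of {Rod,Shaft} -> Plate = 2*2 = 4.
Iteration 3: no further components; recursion stops.
SUM(need) = 1 + 2 + 2 + 4 = 9.

9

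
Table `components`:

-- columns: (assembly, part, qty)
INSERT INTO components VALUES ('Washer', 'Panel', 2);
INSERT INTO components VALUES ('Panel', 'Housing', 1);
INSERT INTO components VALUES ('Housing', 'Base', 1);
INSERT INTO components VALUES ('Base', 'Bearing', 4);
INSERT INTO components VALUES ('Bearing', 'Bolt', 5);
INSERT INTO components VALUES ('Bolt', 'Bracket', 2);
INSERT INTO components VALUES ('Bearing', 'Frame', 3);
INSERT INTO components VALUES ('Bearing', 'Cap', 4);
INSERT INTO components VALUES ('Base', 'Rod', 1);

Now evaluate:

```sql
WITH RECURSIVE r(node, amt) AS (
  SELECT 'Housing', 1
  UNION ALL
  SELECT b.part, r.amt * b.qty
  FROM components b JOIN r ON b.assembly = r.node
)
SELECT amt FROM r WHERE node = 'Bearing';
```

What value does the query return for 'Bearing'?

4

Base: (Housing, amt=1).
Iteration 1: components of {Housing} -> Base = 1*1 = 1.
Iteration 2: components of {Base} -> Bearing = 1*4 = 4, Rod = 1*1 = 1.
Iteration 3: components of {Bearing,Rod} -> Bolt = 4*5 = 20, Cap = 4*4 = 16, Frame = 4*3 = 12.
Iteration 4: components of {Bolt,Cap,Frame} -> Bracket = 20*2 = 40.
Iteration 5: no further components; recursion stops.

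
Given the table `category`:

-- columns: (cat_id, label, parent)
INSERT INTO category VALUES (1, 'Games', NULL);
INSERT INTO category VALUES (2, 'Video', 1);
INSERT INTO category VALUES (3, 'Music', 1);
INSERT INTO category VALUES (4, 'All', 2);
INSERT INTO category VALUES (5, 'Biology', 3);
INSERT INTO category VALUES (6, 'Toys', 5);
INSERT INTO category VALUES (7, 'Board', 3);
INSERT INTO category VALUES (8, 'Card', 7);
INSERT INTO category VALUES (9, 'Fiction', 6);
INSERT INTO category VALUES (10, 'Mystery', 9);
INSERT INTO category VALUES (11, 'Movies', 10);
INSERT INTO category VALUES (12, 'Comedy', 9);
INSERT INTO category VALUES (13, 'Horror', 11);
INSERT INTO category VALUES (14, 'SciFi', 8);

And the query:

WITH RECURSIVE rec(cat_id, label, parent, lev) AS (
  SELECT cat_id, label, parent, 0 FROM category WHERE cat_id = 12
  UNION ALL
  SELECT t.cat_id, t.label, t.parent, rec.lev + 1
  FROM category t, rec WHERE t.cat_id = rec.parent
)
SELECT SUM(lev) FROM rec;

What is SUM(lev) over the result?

15

Base: cat_id=12 (Comedy), parent=9, lev 0.
Iteration 1: join on cat_id=9 -> Fiction (id 9, parent=6, lev 1).
Iteration 2: join on cat_id=6 -> Toys (id 6, parent=5, lev 2).
Iteration 3: join on cat_id=5 -> Biology (id 5, parent=3, lev 3).
Iteration 4: join on cat_id=3 -> Music (id 3, parent=1, lev 4).
Iteration 5: join on cat_id=1 -> Games (id 1, parent=NULL, lev 5).
Iteration 6: parent is NULL; no match; recursion stops.
SUM(lev) = 0 + 1 + 2 + 3 + 4 + 5 = 15.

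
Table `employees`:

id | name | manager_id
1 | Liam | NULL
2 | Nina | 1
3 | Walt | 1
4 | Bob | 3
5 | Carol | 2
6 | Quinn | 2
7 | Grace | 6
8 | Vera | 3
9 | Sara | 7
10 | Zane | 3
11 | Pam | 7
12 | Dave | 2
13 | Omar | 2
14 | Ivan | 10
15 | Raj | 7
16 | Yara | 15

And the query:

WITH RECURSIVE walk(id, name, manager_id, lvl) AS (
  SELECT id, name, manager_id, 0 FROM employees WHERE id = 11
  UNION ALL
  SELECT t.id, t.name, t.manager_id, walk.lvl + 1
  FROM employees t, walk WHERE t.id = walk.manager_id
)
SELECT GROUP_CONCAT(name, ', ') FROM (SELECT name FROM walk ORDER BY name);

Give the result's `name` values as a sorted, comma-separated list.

Base: id=11 (Pam), manager_id=7, lvl 0.
Iteration 1: join on id=7 -> Grace (id 7, manager_id=6, lvl 1).
Iteration 2: join on id=6 -> Quinn (id 6, manager_id=2, lvl 2).
Iteration 3: join on id=2 -> Nina (id 2, manager_id=1, lvl 3).
Iteration 4: join on id=1 -> Liam (id 1, manager_id=NULL, lvl 4).
Iteration 5: manager_id is NULL; no match; recursion stops.

Grace, Liam, Nina, Pam, Quinn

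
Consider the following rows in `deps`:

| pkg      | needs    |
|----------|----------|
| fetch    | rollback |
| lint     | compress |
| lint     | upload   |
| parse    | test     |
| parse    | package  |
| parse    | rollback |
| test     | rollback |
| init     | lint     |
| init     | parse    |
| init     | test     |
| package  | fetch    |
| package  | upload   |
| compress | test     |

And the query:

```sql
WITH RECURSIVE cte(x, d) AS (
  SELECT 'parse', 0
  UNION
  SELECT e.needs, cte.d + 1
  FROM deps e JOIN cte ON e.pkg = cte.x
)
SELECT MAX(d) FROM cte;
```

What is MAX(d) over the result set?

Base: (parse, d=0).
Iteration 1: edges from {parse} -> (package, d=1), (rollback, d=1), (test, d=1).
Iteration 2: edges from {package,rollback,test} -> (fetch, d=2), (rollback, d=2), (upload, d=2).
Iteration 3: edges from {fetch,rollback,upload} -> (rollback, d=3).
Iteration 4: no outgoing edges from {rollback}; recursion stops.
d values: 0, 1, 1, 1, 2, 2, 2, 3; the maximum is 3.

3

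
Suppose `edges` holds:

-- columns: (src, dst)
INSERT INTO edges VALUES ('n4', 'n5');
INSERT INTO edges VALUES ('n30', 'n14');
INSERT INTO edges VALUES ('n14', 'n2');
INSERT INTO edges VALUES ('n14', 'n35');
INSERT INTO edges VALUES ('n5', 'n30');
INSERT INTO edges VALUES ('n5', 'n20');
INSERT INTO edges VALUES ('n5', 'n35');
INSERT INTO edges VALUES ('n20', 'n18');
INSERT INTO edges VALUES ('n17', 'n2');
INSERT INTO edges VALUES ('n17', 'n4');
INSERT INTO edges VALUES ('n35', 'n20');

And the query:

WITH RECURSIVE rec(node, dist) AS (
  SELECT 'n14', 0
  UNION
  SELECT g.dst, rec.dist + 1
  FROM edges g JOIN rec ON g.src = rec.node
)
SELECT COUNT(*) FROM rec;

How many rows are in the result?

5

Base: (n14, dist=0).
Iteration 1: edges from {n14} -> (n2, dist=1), (n35, dist=1).
Iteration 2: edges from {n2,n35} -> (n20, dist=2).
Iteration 3: edges from {n20} -> (n18, dist=3).
Iteration 4: no outgoing edges from {n18}; recursion stops.
Total rows emitted: 5.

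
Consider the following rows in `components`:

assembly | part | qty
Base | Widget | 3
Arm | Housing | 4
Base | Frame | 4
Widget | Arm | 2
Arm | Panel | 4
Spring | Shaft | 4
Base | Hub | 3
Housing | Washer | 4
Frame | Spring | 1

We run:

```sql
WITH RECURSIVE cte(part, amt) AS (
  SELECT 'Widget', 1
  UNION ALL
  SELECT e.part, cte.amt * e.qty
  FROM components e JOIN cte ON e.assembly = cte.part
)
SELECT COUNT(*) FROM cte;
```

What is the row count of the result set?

5

Base: (Widget, amt=1).
Iteration 1: components of {Widget} -> Arm = 1*2 = 2.
Iteration 2: components of {Arm} -> Housing = 2*4 = 8, Panel = 2*4 = 8.
Iteration 3: components of {Housing,Panel} -> Washer = 8*4 = 32.
Iteration 4: no further components; recursion stops.
Total rows emitted: 5.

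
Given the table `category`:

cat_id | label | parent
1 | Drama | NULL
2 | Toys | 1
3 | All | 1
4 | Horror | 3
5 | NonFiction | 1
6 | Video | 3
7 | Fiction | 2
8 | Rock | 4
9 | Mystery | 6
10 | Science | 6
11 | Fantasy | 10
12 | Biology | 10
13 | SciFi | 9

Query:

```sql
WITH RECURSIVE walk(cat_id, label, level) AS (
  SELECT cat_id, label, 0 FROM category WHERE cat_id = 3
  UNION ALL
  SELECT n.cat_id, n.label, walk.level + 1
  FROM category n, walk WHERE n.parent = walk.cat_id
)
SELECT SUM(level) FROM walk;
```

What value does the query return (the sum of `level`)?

17

Base: cat_id=3 (All) at level 0.
Iteration 1: rows with parent in {3} -> Horror (id 4, level 1), Video (id 6, level 1).
Iteration 2: rows with parent in {4,6} -> Rock (id 8, level 2), Mystery (id 9, level 2), Science (id 10, level 2).
Iteration 3: rows with parent in {8,9,10} -> Fantasy (id 11, level 3), Biology (id 12, level 3), SciFi (id 13, level 3).
Iteration 4: no rows with parent in {11,12,13}; recursion stops.
SUM(level) = 0 + 1 + 1 + 2 + 2 + 2 + 3 + 3 + 3 = 17.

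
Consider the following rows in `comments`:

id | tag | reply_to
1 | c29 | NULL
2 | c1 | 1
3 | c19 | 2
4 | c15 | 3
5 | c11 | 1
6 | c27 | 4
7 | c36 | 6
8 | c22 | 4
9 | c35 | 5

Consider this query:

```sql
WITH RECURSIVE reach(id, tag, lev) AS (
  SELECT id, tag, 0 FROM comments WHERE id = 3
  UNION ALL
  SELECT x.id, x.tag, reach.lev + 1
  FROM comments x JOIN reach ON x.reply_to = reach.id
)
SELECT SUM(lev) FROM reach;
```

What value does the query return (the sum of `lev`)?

Base: id=3 (c19) at lev 0.
Iteration 1: rows with reply_to in {3} -> c15 (id 4, lev 1).
Iteration 2: rows with reply_to in {4} -> c27 (id 6, lev 2), c22 (id 8, lev 2).
Iteration 3: rows with reply_to in {6,8} -> c36 (id 7, lev 3).
Iteration 4: no rows with reply_to in {7}; recursion stops.
SUM(lev) = 0 + 1 + 2 + 2 + 3 = 8.

8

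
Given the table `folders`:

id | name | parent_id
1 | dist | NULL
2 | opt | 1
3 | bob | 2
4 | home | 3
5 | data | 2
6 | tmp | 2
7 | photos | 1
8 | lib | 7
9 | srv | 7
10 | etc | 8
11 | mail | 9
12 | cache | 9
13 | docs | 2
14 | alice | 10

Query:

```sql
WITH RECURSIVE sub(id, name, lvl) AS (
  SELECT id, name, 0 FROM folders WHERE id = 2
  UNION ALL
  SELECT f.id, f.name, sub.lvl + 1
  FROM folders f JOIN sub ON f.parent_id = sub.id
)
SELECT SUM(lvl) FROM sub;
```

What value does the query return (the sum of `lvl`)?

Base: id=2 (opt) at lvl 0.
Iteration 1: rows with parent_id in {2} -> bob (id 3, lvl 1), data (id 5, lvl 1), tmp (id 6, lvl 1), docs (id 13, lvl 1).
Iteration 2: rows with parent_id in {3,5,6,13} -> home (id 4, lvl 2).
Iteration 3: no rows with parent_id in {4}; recursion stops.
SUM(lvl) = 0 + 1 + 1 + 1 + 1 + 2 = 6.

6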